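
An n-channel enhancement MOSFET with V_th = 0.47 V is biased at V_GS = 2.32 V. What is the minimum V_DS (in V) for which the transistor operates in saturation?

V_DS,sat = 1.85 V

The boundary between triode and saturation is V_DS = V_GS − V_th = V_ov.
V_ov = 2.32 − 0.47 = 1.85 V.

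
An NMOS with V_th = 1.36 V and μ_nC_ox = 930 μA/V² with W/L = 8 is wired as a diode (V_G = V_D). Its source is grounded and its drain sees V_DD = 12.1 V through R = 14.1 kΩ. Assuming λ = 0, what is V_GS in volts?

V_GS = 1.80 V

With gate tied to drain, V_GS = V_DS ≥ V_GS − V_th, so the device is in saturation.
k_n = μ_nC_ox · (W/L) = 7.44 mA/V².
KCL at the drain: ½ k_n (V_GS − V_th)² = (V_DD − V_GS)/R.
Let x = V_GS − 1.36. Then 52.5 x² + x − 10.74 = 0, giving x = 0.443 V (positive root), so V_GS = 1.8 V.
I_D = (V_DD − V_GS)/R = (12.1 − 1.8) / 14.1 = 0.73 mA.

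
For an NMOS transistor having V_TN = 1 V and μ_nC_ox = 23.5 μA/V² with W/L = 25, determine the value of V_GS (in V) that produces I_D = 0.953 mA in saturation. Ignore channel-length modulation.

k_n = μ_nC_ox · (W/L) = 0.5875 mA/V².
In saturation I_D = ½ k_n (V_GS − V_TN)², so V_GS − V_TN = √(2 I_D / k_n) = √(2 × 0.953 / 0.5875) = 1.8 V.
V_GS = 1 + 1.8 = 2.8 V.

V_GS = 2.80 V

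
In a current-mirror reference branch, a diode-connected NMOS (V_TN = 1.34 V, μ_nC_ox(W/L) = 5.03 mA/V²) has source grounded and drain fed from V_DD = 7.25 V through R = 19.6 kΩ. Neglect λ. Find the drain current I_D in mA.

I_D = 0.284 mA

With gate tied to drain, V_GS = V_DS ≥ V_GS − V_TN, so the device is in saturation.
KCL at the drain: ½ k_n (V_GS − V_TN)² = (V_DD − V_GS)/R.
Let x = V_GS − 1.34. Then 49.3 x² + x − 5.91 = 0, giving x = 0.336 V (positive root), so V_GS = 1.68 V.
I_D = (V_DD − V_GS)/R = (7.25 − 1.68) / 19.6 = 0.284 mA.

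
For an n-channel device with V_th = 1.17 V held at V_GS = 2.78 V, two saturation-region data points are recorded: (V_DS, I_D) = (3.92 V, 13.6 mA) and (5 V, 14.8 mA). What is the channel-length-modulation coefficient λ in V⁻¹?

With V_GS fixed, I_D ∝ (1 + λ V_DS) in saturation, so I_D2/I_D1 = (1 + λ V_DS2)/(1 + λ V_DS1).
14.8/13.6 = 1.088 = (1 + 5 λ)/(1 + 3.92 λ).
Solving: λ (I_D1 V_DS2 − I_D2 V_DS1) = I_D2 − I_D1, so λ = (14.8 − 13.6) / (13.6 × 5 − 14.8 × 3.92) = 1.2 / 9.98 = 0.12 V⁻¹.

λ = 0.120 V⁻¹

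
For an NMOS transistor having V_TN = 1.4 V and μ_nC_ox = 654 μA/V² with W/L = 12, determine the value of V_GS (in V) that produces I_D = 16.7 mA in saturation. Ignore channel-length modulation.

k_n = μ_nC_ox · (W/L) = 7.848 mA/V².
In saturation I_D = ½ k_n (V_GS − V_TN)², so V_GS − V_TN = √(2 I_D / k_n) = √(2 × 16.7 / 7.848) = 2.06 V.
V_GS = 1.4 + 2.06 = 3.46 V.

V_GS = 3.46 V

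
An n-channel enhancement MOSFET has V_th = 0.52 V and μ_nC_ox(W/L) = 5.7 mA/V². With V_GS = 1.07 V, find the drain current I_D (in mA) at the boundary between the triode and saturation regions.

At the boundary V_DS = V_ov = V_GS − V_th = 1.07 − 0.52 = 0.55 V.
I_D = ½ k_n V_ov² = 0.5 × 5.7 × 0.55² = 0.862 mA.

I_D = 0.862 mA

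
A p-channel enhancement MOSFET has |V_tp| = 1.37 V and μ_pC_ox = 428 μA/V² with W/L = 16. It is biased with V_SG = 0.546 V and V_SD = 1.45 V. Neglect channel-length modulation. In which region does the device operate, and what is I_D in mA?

Cutoff; I_D = 0 mA

V_SG = 0.546 V < |V_tp| = 1.37 V, so the transistor is in cutoff.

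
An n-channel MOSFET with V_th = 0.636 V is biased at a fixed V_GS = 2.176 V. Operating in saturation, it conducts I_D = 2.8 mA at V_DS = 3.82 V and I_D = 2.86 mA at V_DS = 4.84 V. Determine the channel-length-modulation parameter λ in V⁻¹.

λ = 0.0228 V⁻¹

With V_GS fixed, I_D ∝ (1 + λ V_DS) in saturation, so I_D2/I_D1 = (1 + λ V_DS2)/(1 + λ V_DS1).
2.86/2.8 = 1.021 = (1 + 4.84 λ)/(1 + 3.82 λ).
Solving: λ (I_D1 V_DS2 − I_D2 V_DS1) = I_D2 − I_D1, so λ = (2.86 − 2.8) / (2.8 × 4.84 − 2.86 × 3.82) = 0.06 / 2.63 = 0.0228 V⁻¹.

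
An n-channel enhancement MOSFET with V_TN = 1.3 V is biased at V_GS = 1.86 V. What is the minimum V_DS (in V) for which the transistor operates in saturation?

The boundary between triode and saturation is V_DS = V_GS − V_TN = V_ov.
V_ov = 1.86 − 1.3 = 0.56 V.

V_DS,sat = 0.560 V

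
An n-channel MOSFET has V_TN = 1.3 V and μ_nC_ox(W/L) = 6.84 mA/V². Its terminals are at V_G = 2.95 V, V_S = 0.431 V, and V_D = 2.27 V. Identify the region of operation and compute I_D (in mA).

Saturation; I_D = 5.08 mA

V_GS = V_G − V_S = 2.95 − 0.431 = 2.52 V; V_DS = V_D − V_S = 2.27 − 0.431 = 1.84 V.
V_ov = V_GS − V_TN = 2.52 − 1.3 = 1.22 V.
Since V_DS = 1.84 V ≥ V_ov = 1.22 V, the device is in saturation.
I_D = ½ k_n V_ov² = 0.5 × 6.84 × 1.22² = 5.08 mA.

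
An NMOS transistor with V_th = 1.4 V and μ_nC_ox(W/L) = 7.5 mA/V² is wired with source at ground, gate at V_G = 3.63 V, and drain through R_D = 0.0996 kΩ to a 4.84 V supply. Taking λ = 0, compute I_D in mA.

I_D = 18.6 mA

V_GS = V_G = 3.63 V, so V_ov = 3.63 − 1.4 = 2.23 V.
Assume saturation: I_D = ½ k_n V_ov² = 0.5 × 7.5 × 2.23² = 18.6 mA, giving V_DS = V_DD − I_D R_D = 4.84 − 18.6 × 0.0996 = 2.98 V.
V_DS = 2.98 V ≥ V_ov = 2.23 V, confirming saturation.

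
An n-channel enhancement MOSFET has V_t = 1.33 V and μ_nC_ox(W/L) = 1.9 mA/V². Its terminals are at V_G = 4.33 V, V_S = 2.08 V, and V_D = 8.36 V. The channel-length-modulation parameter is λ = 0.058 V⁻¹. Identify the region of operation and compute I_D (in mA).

Saturation; I_D = 1.10 mA

V_GS = V_G − V_S = 4.33 − 2.08 = 2.25 V; V_DS = V_D − V_S = 8.36 − 2.08 = 6.28 V.
V_ov = V_GS − V_t = 2.25 − 1.33 = 0.92 V.
Since V_DS = 6.28 V ≥ V_ov = 0.92 V, the device is in saturation.
I_D = ½ k_n V_ov² (1 + λ V_DS) = 0.5 × 1.9 × 0.92² × (1 + 0.058 × 6.28) = 1.1 mA.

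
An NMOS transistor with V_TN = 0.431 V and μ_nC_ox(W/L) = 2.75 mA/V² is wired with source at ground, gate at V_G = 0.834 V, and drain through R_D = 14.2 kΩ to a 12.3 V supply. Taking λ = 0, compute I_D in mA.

V_GS = V_G = 0.834 V, so V_ov = 0.834 − 0.431 = 0.403 V.
Assume saturation: I_D = ½ k_n V_ov² = 0.5 × 2.75 × 0.403² = 0.223 mA, giving V_DS = V_DD − I_D R_D = 12.3 − 0.223 × 14.2 = 9.13 V.
V_DS = 9.13 V ≥ V_ov = 0.403 V, confirming saturation.

I_D = 0.223 mA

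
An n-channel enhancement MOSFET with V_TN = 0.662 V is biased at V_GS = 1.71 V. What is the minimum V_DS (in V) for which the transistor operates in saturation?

The boundary between triode and saturation is V_DS = V_GS − V_TN = V_ov.
V_ov = 1.71 − 0.662 = 1.05 V.

V_DS,sat = 1.05 V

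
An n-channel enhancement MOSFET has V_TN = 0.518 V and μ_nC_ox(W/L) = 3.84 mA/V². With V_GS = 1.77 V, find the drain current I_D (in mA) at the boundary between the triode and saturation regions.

At the boundary V_DS = V_ov = V_GS − V_TN = 1.77 − 0.518 = 1.25 V.
I_D = ½ k_n V_ov² = 0.5 × 3.84 × 1.25² = 3.01 mA.

I_D = 3.01 mA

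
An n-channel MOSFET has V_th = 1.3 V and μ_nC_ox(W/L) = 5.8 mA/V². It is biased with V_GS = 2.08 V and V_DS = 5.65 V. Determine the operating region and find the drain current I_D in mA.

V_ov = V_GS − V_th = 2.08 − 1.3 = 0.78 V.
Since V_DS = 5.65 V ≥ V_ov = 0.78 V, the device is in saturation.
I_D = ½ k_n V_ov² = 0.5 × 5.8 × 0.78² = 1.76 mA.

Saturation; I_D = 1.76 mA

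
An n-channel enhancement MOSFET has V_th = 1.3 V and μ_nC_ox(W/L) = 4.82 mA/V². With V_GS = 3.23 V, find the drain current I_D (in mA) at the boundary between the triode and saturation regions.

At the boundary V_DS = V_ov = V_GS − V_th = 3.23 − 1.3 = 1.93 V.
I_D = ½ k_n V_ov² = 0.5 × 4.82 × 1.93² = 8.98 mA.

I_D = 8.98 mA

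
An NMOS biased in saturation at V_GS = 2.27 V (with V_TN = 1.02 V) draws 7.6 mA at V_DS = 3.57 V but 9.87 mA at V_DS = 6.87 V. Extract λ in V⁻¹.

λ = 0.134 V⁻¹

With V_GS fixed, I_D ∝ (1 + λ V_DS) in saturation, so I_D2/I_D1 = (1 + λ V_DS2)/(1 + λ V_DS1).
9.87/7.6 = 1.299 = (1 + 6.87 λ)/(1 + 3.57 λ).
Solving: λ (I_D1 V_DS2 − I_D2 V_DS1) = I_D2 − I_D1, so λ = (9.87 − 7.6) / (7.6 × 6.87 − 9.87 × 3.57) = 2.27 / 17 = 0.134 V⁻¹.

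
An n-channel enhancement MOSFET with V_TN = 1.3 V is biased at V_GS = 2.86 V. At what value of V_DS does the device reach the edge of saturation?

The boundary between triode and saturation is V_DS = V_GS − V_TN = V_ov.
V_ov = 2.86 − 1.3 = 1.56 V.

V_DS,sat = 1.56 V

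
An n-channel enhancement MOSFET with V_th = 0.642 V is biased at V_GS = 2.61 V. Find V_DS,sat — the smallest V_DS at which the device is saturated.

The boundary between triode and saturation is V_DS = V_GS − V_th = V_ov.
V_ov = 2.61 − 0.642 = 1.97 V.

V_DS,sat = 1.97 V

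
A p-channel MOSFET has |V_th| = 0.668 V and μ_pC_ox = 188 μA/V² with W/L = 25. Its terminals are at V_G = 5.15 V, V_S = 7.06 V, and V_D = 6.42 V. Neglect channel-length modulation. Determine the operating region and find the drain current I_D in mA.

V_SG = V_S − V_G = 7.06 − 5.15 = 1.91 V; V_SD = V_S − V_D = 7.06 − 6.42 = 0.64 V.
k_p = μ_pC_ox · (W/L) = 4.7 mA/V².
V_ov = V_SG − |V_th| = 1.91 − 0.668 = 1.24 V.
Since V_SD = 0.64 V < V_ov = 1.24 V, the device is in the triode region.
I_D = k_p [V_ov · V_SD − ½ V_SD²] = 4.7 × [1.24 × 0.64 − 0.5 × 0.64²] = 2.77 mA.

Triode; I_D = 2.77 mA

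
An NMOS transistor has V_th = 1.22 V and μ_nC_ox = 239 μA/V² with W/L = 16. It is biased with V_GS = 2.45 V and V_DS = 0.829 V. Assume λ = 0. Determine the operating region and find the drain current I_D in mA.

k_n = μ_nC_ox · (W/L) = 3.824 mA/V².
V_ov = V_GS − V_th = 2.45 − 1.22 = 1.23 V.
Since V_DS = 0.829 V < V_ov = 1.23 V, the device is in the triode region.
I_D = k_n [V_ov · V_DS − ½ V_DS²] = 3.824 × [1.23 × 0.829 − 0.5 × 0.829²] = 2.59 mA.

Triode; I_D = 2.59 mA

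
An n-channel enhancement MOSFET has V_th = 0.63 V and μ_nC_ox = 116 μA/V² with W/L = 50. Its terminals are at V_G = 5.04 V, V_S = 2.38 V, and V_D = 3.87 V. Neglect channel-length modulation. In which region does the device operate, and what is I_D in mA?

Triode; I_D = 11.1 mA

V_GS = V_G − V_S = 5.04 − 2.38 = 2.66 V; V_DS = V_D − V_S = 3.87 − 2.38 = 1.49 V.
k_n = μ_nC_ox · (W/L) = 5.8 mA/V².
V_ov = V_GS − V_th = 2.66 − 0.63 = 2.03 V.
Since V_DS = 1.49 V < V_ov = 2.03 V, the device is in the triode region.
I_D = k_n [V_ov · V_DS − ½ V_DS²] = 5.8 × [2.03 × 1.49 − 0.5 × 1.49²] = 11.1 mA.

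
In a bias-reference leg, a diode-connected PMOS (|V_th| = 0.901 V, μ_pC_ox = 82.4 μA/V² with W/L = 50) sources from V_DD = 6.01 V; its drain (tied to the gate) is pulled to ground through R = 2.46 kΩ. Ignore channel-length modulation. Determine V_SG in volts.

With gate tied to drain, V_SG = V_SD ≥ V_SG − |V_th|, so the device is in saturation.
k_p = μ_pC_ox · (W/L) = 4.12 mA/V².
KCL at the drain: ½ k_p (V_SG − |V_th|)² = (V_DD − V_SG)/R.
Let x = V_SG − 0.901. Then 5.07 x² + x − 5.109 = 0, giving x = 0.91 V (positive root), so V_SG = 1.81 V.
I_D = (V_DD − V_SG)/R = (6.01 − 1.81) / 2.46 = 1.71 mA.

V_SG = 1.81 V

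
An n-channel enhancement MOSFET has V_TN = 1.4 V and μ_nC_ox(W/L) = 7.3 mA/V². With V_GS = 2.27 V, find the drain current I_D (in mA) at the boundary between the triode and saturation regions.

At the boundary V_DS = V_ov = V_GS − V_TN = 2.27 − 1.4 = 0.87 V.
I_D = ½ k_n V_ov² = 0.5 × 7.3 × 0.87² = 2.76 mA.

I_D = 2.76 mA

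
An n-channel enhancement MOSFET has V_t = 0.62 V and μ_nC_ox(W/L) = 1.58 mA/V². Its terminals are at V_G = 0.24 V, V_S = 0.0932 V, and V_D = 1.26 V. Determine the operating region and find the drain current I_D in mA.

V_GS = V_G − V_S = 0.24 − 0.0932 = 0.147 V; V_DS = V_D − V_S = 1.26 − 0.0932 = 1.17 V.
V_GS = 0.147 V < V_t = 0.62 V, so the transistor is in cutoff.

Cutoff; I_D = 0 mA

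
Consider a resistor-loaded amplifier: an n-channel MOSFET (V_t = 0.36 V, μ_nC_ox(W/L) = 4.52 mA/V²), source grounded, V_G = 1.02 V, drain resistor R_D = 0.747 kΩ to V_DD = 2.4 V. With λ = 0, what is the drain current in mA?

I_D = 0.984 mA

V_GS = V_G = 1.02 V, so V_ov = 1.02 − 0.36 = 0.66 V.
Assume saturation: I_D = ½ k_n V_ov² = 0.5 × 4.52 × 0.66² = 0.984 mA, giving V_DS = V_DD − I_D R_D = 2.4 − 0.984 × 0.747 = 1.66 V.
V_DS = 1.66 V ≥ V_ov = 0.66 V, confirming saturation.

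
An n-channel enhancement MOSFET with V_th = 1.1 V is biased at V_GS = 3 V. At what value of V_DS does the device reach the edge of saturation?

The boundary between triode and saturation is V_DS = V_GS − V_th = V_ov.
V_ov = 3 − 1.1 = 1.9 V.

V_DS,sat = 1.90 V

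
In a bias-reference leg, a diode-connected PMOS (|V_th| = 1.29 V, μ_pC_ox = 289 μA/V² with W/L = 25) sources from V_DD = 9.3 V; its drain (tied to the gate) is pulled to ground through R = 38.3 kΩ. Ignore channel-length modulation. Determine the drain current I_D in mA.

I_D = 0.203 mA

With gate tied to drain, V_SG = V_SD ≥ V_SG − |V_th|, so the device is in saturation.
k_p = μ_pC_ox · (W/L) = 7.225 mA/V².
KCL at the drain: ½ k_p (V_SG − |V_th|)² = (V_DD − V_SG)/R.
Let x = V_SG − 1.29. Then 138 x² + x − 8.01 = 0, giving x = 0.237 V (positive root), so V_SG = 1.53 V.
I_D = (V_DD − V_SG)/R = (9.3 − 1.53) / 38.3 = 0.203 mA.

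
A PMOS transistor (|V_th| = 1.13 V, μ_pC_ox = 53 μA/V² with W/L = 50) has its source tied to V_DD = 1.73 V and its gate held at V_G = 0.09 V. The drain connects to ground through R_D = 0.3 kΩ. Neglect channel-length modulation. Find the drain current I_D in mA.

V_SG = V_DD − V_G = 1.73 − 0.09 = 1.64 V, so V_ov = 1.64 − 1.13 = 0.51 V.
k_p = μ_pC_ox · (W/L) = 2.65 mA/V².
Assume saturation: I_D = ½ k_p V_ov² = 0.5 × 2.65 × 0.51² = 0.345 mA, giving V_SD = V_DD − I_D R_D = 1.73 − 0.345 × 0.3 = 1.63 V.
V_SD = 1.63 V ≥ V_ov = 0.51 V, confirming saturation.

I_D = 0.345 mA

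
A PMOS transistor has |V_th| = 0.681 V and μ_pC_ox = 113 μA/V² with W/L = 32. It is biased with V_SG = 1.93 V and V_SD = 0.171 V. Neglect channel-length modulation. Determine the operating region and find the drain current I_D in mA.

k_p = μ_pC_ox · (W/L) = 3.616 mA/V².
V_ov = V_SG − |V_th| = 1.93 − 0.681 = 1.25 V.
Since V_SD = 0.171 V < V_ov = 1.25 V, the device is in the triode region.
I_D = k_p [V_ov · V_SD − ½ V_SD²] = 3.616 × [1.25 × 0.171 − 0.5 × 0.171²] = 0.719 mA.

Triode; I_D = 0.719 mA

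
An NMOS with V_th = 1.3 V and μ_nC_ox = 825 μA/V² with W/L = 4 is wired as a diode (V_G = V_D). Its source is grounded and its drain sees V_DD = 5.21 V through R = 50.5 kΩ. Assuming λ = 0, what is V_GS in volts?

With gate tied to drain, V_GS = V_DS ≥ V_GS − V_th, so the device is in saturation.
k_n = μ_nC_ox · (W/L) = 3.3 mA/V².
KCL at the drain: ½ k_n (V_GS − V_th)² = (V_DD − V_GS)/R.
Let x = V_GS − 1.3. Then 83.3 x² + x − 3.91 = 0, giving x = 0.211 V (positive root), so V_GS = 1.51 V.
I_D = (V_DD − V_GS)/R = (5.21 − 1.51) / 50.5 = 0.0733 mA.

V_GS = 1.51 V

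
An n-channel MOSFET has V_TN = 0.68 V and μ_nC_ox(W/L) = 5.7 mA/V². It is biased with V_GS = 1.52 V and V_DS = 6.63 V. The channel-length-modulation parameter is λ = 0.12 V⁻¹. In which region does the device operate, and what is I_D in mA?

Saturation; I_D = 3.61 mA

V_ov = V_GS − V_TN = 1.52 − 0.68 = 0.84 V.
Since V_DS = 6.63 V ≥ V_ov = 0.84 V, the device is in saturation.
I_D = ½ k_n V_ov² (1 + λ V_DS) = 0.5 × 5.7 × 0.84² × (1 + 0.12 × 6.63) = 3.61 mA.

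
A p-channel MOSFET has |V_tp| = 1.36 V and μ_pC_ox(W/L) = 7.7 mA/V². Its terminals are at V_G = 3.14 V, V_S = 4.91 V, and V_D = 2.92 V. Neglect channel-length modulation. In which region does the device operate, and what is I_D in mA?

V_SG = V_S − V_G = 4.91 − 3.14 = 1.77 V; V_SD = V_S − V_D = 4.91 − 2.92 = 1.99 V.
V_ov = V_SG − |V_tp| = 1.77 − 1.36 = 0.41 V.
Since V_SD = 1.99 V ≥ V_ov = 0.41 V, the device is in saturation.
I_D = ½ k_p V_ov² = 0.5 × 7.7 × 0.41² = 0.647 mA.

Saturation; I_D = 0.647 mA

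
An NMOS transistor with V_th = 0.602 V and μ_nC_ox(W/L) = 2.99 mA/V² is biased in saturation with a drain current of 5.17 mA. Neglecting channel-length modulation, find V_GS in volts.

In saturation I_D = ½ k_n (V_GS − V_th)², so V_GS − V_th = √(2 I_D / k_n) = √(2 × 5.17 / 2.99) = 1.86 V.
V_GS = 0.602 + 1.86 = 2.46 V.

V_GS = 2.46 V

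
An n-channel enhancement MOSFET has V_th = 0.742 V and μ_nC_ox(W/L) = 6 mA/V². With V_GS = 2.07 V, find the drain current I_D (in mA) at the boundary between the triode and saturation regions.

I_D = 5.29 mA

At the boundary V_DS = V_ov = V_GS − V_th = 2.07 − 0.742 = 1.33 V.
I_D = ½ k_n V_ov² = 0.5 × 6 × 1.33² = 5.29 mA.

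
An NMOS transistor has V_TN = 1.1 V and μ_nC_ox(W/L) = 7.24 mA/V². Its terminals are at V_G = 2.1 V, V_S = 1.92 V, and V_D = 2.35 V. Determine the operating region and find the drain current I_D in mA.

Cutoff; I_D = 0 mA

V_GS = V_G − V_S = 2.1 − 1.92 = 0.18 V; V_DS = V_D − V_S = 2.35 − 1.92 = 0.43 V.
V_GS = 0.18 V < V_TN = 1.1 V, so the transistor is in cutoff.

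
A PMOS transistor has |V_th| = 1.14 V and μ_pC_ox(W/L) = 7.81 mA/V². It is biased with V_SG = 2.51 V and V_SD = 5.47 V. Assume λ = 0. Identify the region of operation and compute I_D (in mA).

V_ov = V_SG − |V_th| = 2.51 − 1.14 = 1.37 V.
Since V_SD = 5.47 V ≥ V_ov = 1.37 V, the device is in saturation.
I_D = ½ k_p V_ov² = 0.5 × 7.81 × 1.37² = 7.33 mA.

Saturation; I_D = 7.33 mA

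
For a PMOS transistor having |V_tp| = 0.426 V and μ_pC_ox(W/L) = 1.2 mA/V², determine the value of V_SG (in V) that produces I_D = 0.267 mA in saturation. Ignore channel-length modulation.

In saturation I_D = ½ k_p (V_SG − |V_tp|)², so V_SG − |V_tp| = √(2 I_D / k_p) = √(2 × 0.267 / 1.2) = 0.667 V.
V_SG = 0.426 + 0.667 = 1.09 V.

V_SG = 1.09 V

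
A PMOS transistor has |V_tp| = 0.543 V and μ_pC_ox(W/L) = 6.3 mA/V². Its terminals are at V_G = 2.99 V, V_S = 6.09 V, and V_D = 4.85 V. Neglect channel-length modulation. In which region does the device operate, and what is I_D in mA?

V_SG = V_S − V_G = 6.09 − 2.99 = 3.1 V; V_SD = V_S − V_D = 6.09 − 4.85 = 1.24 V.
V_ov = V_SG − |V_tp| = 3.1 − 0.543 = 2.56 V.
Since V_SD = 1.24 V < V_ov = 2.56 V, the device is in the triode region.
I_D = k_p [V_ov · V_SD − ½ V_SD²] = 6.3 × [2.56 × 1.24 − 0.5 × 1.24²] = 15.1 mA.

Triode; I_D = 15.1 mA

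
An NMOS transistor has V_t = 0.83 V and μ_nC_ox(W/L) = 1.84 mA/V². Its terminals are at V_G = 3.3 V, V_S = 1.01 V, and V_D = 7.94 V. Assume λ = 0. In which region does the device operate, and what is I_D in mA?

Saturation; I_D = 1.96 mA

V_GS = V_G − V_S = 3.3 − 1.01 = 2.29 V; V_DS = V_D − V_S = 7.94 − 1.01 = 6.93 V.
V_ov = V_GS − V_t = 2.29 − 0.83 = 1.46 V.
Since V_DS = 6.93 V ≥ V_ov = 1.46 V, the device is in saturation.
I_D = ½ k_n V_ov² = 0.5 × 1.84 × 1.46² = 1.96 mA.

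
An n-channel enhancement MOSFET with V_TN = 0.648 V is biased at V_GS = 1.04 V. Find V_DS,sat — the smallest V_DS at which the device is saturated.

V_DS,sat = 0.392 V

The boundary between triode and saturation is V_DS = V_GS − V_TN = V_ov.
V_ov = 1.04 − 0.648 = 0.392 V.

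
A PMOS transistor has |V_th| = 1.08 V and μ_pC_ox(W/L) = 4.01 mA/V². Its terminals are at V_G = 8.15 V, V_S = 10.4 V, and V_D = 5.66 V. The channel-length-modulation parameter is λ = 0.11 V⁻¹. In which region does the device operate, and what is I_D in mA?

Saturation; I_D = 4.18 mA

V_SG = V_S − V_G = 10.4 − 8.15 = 2.25 V; V_SD = V_S − V_D = 10.4 − 5.66 = 4.74 V.
V_ov = V_SG − |V_th| = 2.25 − 1.08 = 1.17 V.
Since V_SD = 4.74 V ≥ V_ov = 1.17 V, the device is in saturation.
I_D = ½ k_p V_ov² (1 + λ V_SD) = 0.5 × 4.01 × 1.17² × (1 + 0.11 × 4.74) = 4.18 mA.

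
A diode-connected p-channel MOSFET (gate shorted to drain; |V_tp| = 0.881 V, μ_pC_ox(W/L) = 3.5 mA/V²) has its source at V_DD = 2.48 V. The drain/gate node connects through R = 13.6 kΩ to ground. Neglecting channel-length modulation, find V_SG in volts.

With gate tied to drain, V_SG = V_SD ≥ V_SG − |V_tp|, so the device is in saturation.
KCL at the drain: ½ k_p (V_SG − |V_tp|)² = (V_DD − V_SG)/R.
Let x = V_SG − 0.881. Then 23.8 x² + x − 1.599 = 0, giving x = 0.239 V (positive root), so V_SG = 1.12 V.
I_D = (V_DD − V_SG)/R = (2.48 − 1.12) / 13.6 = 0.1 mA.

V_SG = 1.12 V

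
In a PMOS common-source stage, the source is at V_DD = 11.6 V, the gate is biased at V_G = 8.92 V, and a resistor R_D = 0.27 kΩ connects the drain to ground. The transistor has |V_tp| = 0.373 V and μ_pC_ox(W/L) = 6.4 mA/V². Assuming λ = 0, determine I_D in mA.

I_D = 17.0 mA

V_SG = V_DD − V_G = 11.6 − 8.92 = 2.68 V, so V_ov = 2.68 − 0.373 = 2.31 V.
Assume saturation: I_D = ½ k_p V_ov² = 0.5 × 6.4 × 2.31² = 17 mA, giving V_SD = V_DD − I_D R_D = 11.6 − 17 × 0.27 = 7 V.
V_SD = 7 V ≥ V_ov = 2.31 V, confirming saturation.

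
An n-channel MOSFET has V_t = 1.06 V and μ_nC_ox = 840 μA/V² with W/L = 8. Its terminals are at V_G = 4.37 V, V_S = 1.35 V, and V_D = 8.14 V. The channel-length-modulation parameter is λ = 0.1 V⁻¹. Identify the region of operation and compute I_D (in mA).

V_GS = V_G − V_S = 4.37 − 1.35 = 3.02 V; V_DS = V_D − V_S = 8.14 − 1.35 = 6.79 V.
k_n = μ_nC_ox · (W/L) = 6.72 mA/V².
V_ov = V_GS − V_t = 3.02 − 1.06 = 1.96 V.
Since V_DS = 6.79 V ≥ V_ov = 1.96 V, the device is in saturation.
I_D = ½ k_n V_ov² (1 + λ V_DS) = 0.5 × 6.72 × 1.96² × (1 + 0.1 × 6.79) = 21.7 mA.

Saturation; I_D = 21.7 mA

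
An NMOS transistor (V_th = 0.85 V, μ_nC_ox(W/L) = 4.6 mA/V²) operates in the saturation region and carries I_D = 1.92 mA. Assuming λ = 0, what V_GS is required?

V_GS = 1.76 V

In saturation I_D = ½ k_n (V_GS − V_th)², so V_GS − V_th = √(2 I_D / k_n) = √(2 × 1.92 / 4.6) = 0.914 V.
V_GS = 0.85 + 0.914 = 1.76 V.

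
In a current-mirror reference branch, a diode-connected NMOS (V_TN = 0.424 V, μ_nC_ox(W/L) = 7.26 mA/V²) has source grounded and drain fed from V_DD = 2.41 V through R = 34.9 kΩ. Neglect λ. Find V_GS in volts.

V_GS = 0.545 V

With gate tied to drain, V_GS = V_DS ≥ V_GS − V_TN, so the device is in saturation.
KCL at the drain: ½ k_n (V_GS − V_TN)² = (V_DD − V_GS)/R.
Let x = V_GS − 0.424. Then 127 x² + x − 1.986 = 0, giving x = 0.121 V (positive root), so V_GS = 0.545 V.
I_D = (V_DD − V_GS)/R = (2.41 − 0.545) / 34.9 = 0.0534 mA.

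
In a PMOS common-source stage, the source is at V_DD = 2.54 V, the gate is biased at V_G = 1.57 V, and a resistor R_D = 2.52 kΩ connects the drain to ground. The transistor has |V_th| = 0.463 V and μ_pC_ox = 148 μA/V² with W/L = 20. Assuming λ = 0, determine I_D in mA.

I_D = 0.380 mA

V_SG = V_DD − V_G = 2.54 − 1.57 = 0.97 V, so V_ov = 0.97 − 0.463 = 0.507 V.
k_p = μ_pC_ox · (W/L) = 2.96 mA/V².
Assume saturation: I_D = ½ k_p V_ov² = 0.5 × 2.96 × 0.507² = 0.38 mA, giving V_SD = V_DD − I_D R_D = 2.54 − 0.38 × 2.52 = 1.58 V.
V_SD = 1.58 V ≥ V_ov = 0.507 V, confirming saturation.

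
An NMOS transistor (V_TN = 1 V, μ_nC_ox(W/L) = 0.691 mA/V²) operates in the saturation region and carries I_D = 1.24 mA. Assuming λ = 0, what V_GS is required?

In saturation I_D = ½ k_n (V_GS − V_TN)², so V_GS − V_TN = √(2 I_D / k_n) = √(2 × 1.24 / 0.691) = 1.89 V.
V_GS = 1 + 1.89 = 2.89 V.

V_GS = 2.89 V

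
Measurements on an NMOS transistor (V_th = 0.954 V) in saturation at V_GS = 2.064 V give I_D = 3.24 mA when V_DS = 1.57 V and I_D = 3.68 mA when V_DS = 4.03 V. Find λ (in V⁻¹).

With V_GS fixed, I_D ∝ (1 + λ V_DS) in saturation, so I_D2/I_D1 = (1 + λ V_DS2)/(1 + λ V_DS1).
3.68/3.24 = 1.136 = (1 + 4.03 λ)/(1 + 1.57 λ).
Solving: λ (I_D1 V_DS2 − I_D2 V_DS1) = I_D2 − I_D1, so λ = (3.68 − 3.24) / (3.24 × 4.03 − 3.68 × 1.57) = 0.44 / 7.28 = 0.0604 V⁻¹.

λ = 0.0604 V⁻¹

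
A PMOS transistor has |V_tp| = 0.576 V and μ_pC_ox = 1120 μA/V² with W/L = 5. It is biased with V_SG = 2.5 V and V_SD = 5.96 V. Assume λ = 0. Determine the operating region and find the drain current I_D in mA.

k_p = μ_pC_ox · (W/L) = 5.6 mA/V².
V_ov = V_SG − |V_tp| = 2.5 − 0.576 = 1.92 V.
Since V_SD = 5.96 V ≥ V_ov = 1.92 V, the device is in saturation.
I_D = ½ k_p V_ov² = 0.5 × 5.6 × 1.92² = 10.4 mA.

Saturation; I_D = 10.4 mA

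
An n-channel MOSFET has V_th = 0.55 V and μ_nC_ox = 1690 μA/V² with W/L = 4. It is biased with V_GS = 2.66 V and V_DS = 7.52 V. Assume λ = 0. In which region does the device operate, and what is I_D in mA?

k_n = μ_nC_ox · (W/L) = 6.76 mA/V².
V_ov = V_GS − V_th = 2.66 − 0.55 = 2.11 V.
Since V_DS = 7.52 V ≥ V_ov = 2.11 V, the device is in saturation.
I_D = ½ k_n V_ov² = 0.5 × 6.76 × 2.11² = 15 mA.

Saturation; I_D = 15.0 mA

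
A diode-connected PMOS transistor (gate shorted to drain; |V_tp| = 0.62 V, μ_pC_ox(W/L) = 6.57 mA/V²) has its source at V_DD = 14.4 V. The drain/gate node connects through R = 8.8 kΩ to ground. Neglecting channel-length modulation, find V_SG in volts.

With gate tied to drain, V_SG = V_SD ≥ V_SG − |V_tp|, so the device is in saturation.
KCL at the drain: ½ k_p (V_SG − |V_tp|)² = (V_DD − V_SG)/R.
Let x = V_SG − 0.62. Then 28.9 x² + x − 13.78 = 0, giving x = 0.673 V (positive root), so V_SG = 1.29 V.
I_D = (V_DD − V_SG)/R = (14.4 − 1.29) / 8.8 = 1.49 mA.

V_SG = 1.29 V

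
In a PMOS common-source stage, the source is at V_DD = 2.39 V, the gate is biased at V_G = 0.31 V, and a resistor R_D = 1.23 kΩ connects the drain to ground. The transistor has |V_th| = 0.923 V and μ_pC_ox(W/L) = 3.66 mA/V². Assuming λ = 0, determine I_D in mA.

V_SG = V_DD − V_G = 2.39 − 0.31 = 2.08 V, so V_ov = 2.08 − 0.923 = 1.16 V.
Assume saturation: I_D = ½ k_p V_ov² = 0.5 × 3.66 × 1.16² = 2.45 mA, giving V_SD = V_DD − I_D R_D = 2.39 − 2.45 × 1.23 = -0.623 V.
But -0.623 V < V_ov = 1.16 V, so the device is actually in triode.
In triode I_D = k_p[V_ov V_SD − ½ V_SD²] and I_D = (V_DD − V_SD)/R_D. Equating: 2.25 V_SD² − 6.209 V_SD + 2.39 = 0, giving V_SD = 0.463 V (the root below V_ov).
I_D = (2.39 − 0.463) / 1.23 = 1.57 mA.

I_D = 1.57 mA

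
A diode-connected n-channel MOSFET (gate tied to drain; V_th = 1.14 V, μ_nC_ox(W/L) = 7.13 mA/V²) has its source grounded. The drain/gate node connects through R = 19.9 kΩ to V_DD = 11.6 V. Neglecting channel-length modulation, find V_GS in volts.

V_GS = 1.52 V

With gate tied to drain, V_GS = V_DS ≥ V_GS − V_th, so the device is in saturation.
KCL at the drain: ½ k_n (V_GS − V_th)² = (V_DD − V_GS)/R.
Let x = V_GS − 1.14. Then 70.9 x² + x − 10.46 = 0, giving x = 0.377 V (positive root), so V_GS = 1.52 V.
I_D = (V_DD − V_GS)/R = (11.6 − 1.52) / 19.9 = 0.507 mA.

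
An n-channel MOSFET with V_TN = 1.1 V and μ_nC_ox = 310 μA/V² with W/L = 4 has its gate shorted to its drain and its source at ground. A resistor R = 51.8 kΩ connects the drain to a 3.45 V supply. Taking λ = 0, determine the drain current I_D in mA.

With gate tied to drain, V_GS = V_DS ≥ V_GS − V_TN, so the device is in saturation.
k_n = μ_nC_ox · (W/L) = 1.24 mA/V².
KCL at the drain: ½ k_n (V_GS − V_TN)² = (V_DD − V_GS)/R.
Let x = V_GS − 1.1. Then 32.1 x² + x − 2.35 = 0, giving x = 0.255 V (positive root), so V_GS = 1.36 V.
I_D = (V_DD − V_GS)/R = (3.45 − 1.36) / 51.8 = 0.0404 mA.

I_D = 0.0404 mA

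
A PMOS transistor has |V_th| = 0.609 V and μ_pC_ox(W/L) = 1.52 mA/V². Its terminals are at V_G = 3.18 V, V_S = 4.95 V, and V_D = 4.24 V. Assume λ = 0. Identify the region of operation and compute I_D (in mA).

V_SG = V_S − V_G = 4.95 − 3.18 = 1.77 V; V_SD = V_S − V_D = 4.95 − 4.24 = 0.71 V.
V_ov = V_SG − |V_th| = 1.77 − 0.609 = 1.16 V.
Since V_SD = 0.71 V < V_ov = 1.16 V, the device is in the triode region.
I_D = k_p [V_ov · V_SD − ½ V_SD²] = 1.52 × [1.16 × 0.71 − 0.5 × 0.71²] = 0.87 mA.

Triode; I_D = 0.870 mA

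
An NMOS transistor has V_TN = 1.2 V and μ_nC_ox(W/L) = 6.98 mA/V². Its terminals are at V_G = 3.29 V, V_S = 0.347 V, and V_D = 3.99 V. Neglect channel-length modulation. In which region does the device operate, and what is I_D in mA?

Saturation; I_D = 10.6 mA

V_GS = V_G − V_S = 3.29 − 0.347 = 2.94 V; V_DS = V_D − V_S = 3.99 − 0.347 = 3.64 V.
V_ov = V_GS − V_TN = 2.94 − 1.2 = 1.74 V.
Since V_DS = 3.64 V ≥ V_ov = 1.74 V, the device is in saturation.
I_D = ½ k_n V_ov² = 0.5 × 6.98 × 1.74² = 10.6 mA.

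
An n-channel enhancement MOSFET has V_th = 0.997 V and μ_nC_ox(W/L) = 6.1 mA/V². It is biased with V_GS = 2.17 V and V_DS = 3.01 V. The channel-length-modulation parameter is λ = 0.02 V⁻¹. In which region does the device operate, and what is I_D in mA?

V_ov = V_GS − V_th = 2.17 − 0.997 = 1.17 V.
Since V_DS = 3.01 V ≥ V_ov = 1.17 V, the device is in saturation.
I_D = ½ k_n V_ov² (1 + λ V_DS) = 0.5 × 6.1 × 1.17² × (1 + 0.02 × 3.01) = 4.45 mA.

Saturation; I_D = 4.45 mA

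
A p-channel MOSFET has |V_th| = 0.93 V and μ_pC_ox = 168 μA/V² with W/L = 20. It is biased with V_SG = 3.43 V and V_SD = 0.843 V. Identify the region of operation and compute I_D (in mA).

k_p = μ_pC_ox · (W/L) = 3.36 mA/V².
V_ov = V_SG − |V_th| = 3.43 − 0.93 = 2.5 V.
Since V_SD = 0.843 V < V_ov = 2.5 V, the device is in the triode region.
I_D = k_p [V_ov · V_SD − ½ V_SD²] = 3.36 × [2.5 × 0.843 − 0.5 × 0.843²] = 5.89 mA.

Triode; I_D = 5.89 mA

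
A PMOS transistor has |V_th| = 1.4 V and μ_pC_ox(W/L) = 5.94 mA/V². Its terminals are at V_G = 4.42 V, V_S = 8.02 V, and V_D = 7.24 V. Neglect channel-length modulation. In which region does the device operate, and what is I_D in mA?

Triode; I_D = 8.39 mA

V_SG = V_S − V_G = 8.02 − 4.42 = 3.6 V; V_SD = V_S − V_D = 8.02 − 7.24 = 0.78 V.
V_ov = V_SG − |V_th| = 3.6 − 1.4 = 2.2 V.
Since V_SD = 0.78 V < V_ov = 2.2 V, the device is in the triode region.
I_D = k_p [V_ov · V_SD − ½ V_SD²] = 5.94 × [2.2 × 0.78 − 0.5 × 0.78²] = 8.39 mA.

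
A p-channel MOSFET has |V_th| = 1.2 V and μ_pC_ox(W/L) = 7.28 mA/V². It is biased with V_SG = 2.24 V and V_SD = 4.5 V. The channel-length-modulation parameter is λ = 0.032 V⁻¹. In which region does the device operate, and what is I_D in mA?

Saturation; I_D = 4.50 mA

V_ov = V_SG − |V_th| = 2.24 − 1.2 = 1.04 V.
Since V_SD = 4.5 V ≥ V_ov = 1.04 V, the device is in saturation.
I_D = ½ k_p V_ov² (1 + λ V_SD) = 0.5 × 7.28 × 1.04² × (1 + 0.032 × 4.5) = 4.5 mA.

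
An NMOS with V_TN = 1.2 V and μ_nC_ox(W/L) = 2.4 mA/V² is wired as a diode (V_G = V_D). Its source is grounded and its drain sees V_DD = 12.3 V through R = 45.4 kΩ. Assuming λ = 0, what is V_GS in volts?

With gate tied to drain, V_GS = V_DS ≥ V_GS − V_TN, so the device is in saturation.
KCL at the drain: ½ k_n (V_GS − V_TN)² = (V_DD − V_GS)/R.
Let x = V_GS − 1.2. Then 54.5 x² + x − 11.1 = 0, giving x = 0.442 V (positive root), so V_GS = 1.64 V.
I_D = (V_DD − V_GS)/R = (12.3 − 1.64) / 45.4 = 0.235 mA.

V_GS = 1.64 V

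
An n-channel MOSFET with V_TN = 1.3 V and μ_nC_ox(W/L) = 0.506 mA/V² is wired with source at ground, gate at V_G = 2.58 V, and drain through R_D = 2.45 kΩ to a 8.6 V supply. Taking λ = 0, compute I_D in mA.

V_GS = V_G = 2.58 V, so V_ov = 2.58 − 1.3 = 1.28 V.
Assume saturation: I_D = ½ k_n V_ov² = 0.5 × 0.506 × 1.28² = 0.415 mA, giving V_DS = V_DD − I_D R_D = 8.6 − 0.415 × 2.45 = 7.58 V.
V_DS = 7.58 V ≥ V_ov = 1.28 V, confirming saturation.

I_D = 0.415 mA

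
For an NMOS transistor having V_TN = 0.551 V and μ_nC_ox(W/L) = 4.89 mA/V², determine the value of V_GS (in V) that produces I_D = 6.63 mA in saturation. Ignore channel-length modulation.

V_GS = 2.20 V

In saturation I_D = ½ k_n (V_GS − V_TN)², so V_GS − V_TN = √(2 I_D / k_n) = √(2 × 6.63 / 4.89) = 1.65 V.
V_GS = 0.551 + 1.65 = 2.2 V.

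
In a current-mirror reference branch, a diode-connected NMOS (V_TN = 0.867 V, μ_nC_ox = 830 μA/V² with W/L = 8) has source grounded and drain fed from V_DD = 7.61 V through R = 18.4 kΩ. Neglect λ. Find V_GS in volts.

V_GS = 1.19 V

With gate tied to drain, V_GS = V_DS ≥ V_GS − V_TN, so the device is in saturation.
k_n = μ_nC_ox · (W/L) = 6.64 mA/V².
KCL at the drain: ½ k_n (V_GS − V_TN)² = (V_DD − V_GS)/R.
Let x = V_GS − 0.867. Then 61.1 x² + x − 6.743 = 0, giving x = 0.324 V (positive root), so V_GS = 1.19 V.
I_D = (V_DD − V_GS)/R = (7.61 − 1.19) / 18.4 = 0.349 mA.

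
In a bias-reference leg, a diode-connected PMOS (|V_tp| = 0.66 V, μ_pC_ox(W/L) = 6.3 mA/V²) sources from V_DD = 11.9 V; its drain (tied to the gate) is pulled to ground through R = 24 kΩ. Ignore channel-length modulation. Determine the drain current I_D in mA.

I_D = 0.453 mA

With gate tied to drain, V_SG = V_SD ≥ V_SG − |V_tp|, so the device is in saturation.
KCL at the drain: ½ k_p (V_SG − |V_tp|)² = (V_DD − V_SG)/R.
Let x = V_SG − 0.66. Then 75.6 x² + x − 11.24 = 0, giving x = 0.379 V (positive root), so V_SG = 1.04 V.
I_D = (V_DD − V_SG)/R = (11.9 − 1.04) / 24 = 0.453 mA.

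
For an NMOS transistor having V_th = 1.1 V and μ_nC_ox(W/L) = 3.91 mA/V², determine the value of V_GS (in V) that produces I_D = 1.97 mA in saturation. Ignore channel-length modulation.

V_GS = 2.10 V

In saturation I_D = ½ k_n (V_GS − V_th)², so V_GS − V_th = √(2 I_D / k_n) = √(2 × 1.97 / 3.91) = 1 V.
V_GS = 1.1 + 1 = 2.1 V.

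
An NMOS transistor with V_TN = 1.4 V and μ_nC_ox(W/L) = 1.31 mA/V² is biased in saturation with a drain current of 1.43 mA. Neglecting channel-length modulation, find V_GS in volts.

V_GS = 2.88 V

In saturation I_D = ½ k_n (V_GS − V_TN)², so V_GS − V_TN = √(2 I_D / k_n) = √(2 × 1.43 / 1.31) = 1.48 V.
V_GS = 1.4 + 1.48 = 2.88 V.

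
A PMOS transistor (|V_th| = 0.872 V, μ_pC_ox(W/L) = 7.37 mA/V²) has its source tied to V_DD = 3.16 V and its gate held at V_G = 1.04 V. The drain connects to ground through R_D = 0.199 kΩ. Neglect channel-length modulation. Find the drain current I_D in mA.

I_D = 5.74 mA

V_SG = V_DD − V_G = 3.16 − 1.04 = 2.12 V, so V_ov = 2.12 − 0.872 = 1.25 V.
Assume saturation: I_D = ½ k_p V_ov² = 0.5 × 7.37 × 1.25² = 5.74 mA, giving V_SD = V_DD − I_D R_D = 3.16 − 5.74 × 0.199 = 2.02 V.
V_SD = 2.02 V ≥ V_ov = 1.25 V, confirming saturation.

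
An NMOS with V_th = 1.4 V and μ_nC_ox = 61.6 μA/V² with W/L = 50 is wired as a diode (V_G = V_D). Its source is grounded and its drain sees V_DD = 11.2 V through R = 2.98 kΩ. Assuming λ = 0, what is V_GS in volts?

V_GS = 2.76 V

With gate tied to drain, V_GS = V_DS ≥ V_GS − V_th, so the device is in saturation.
k_n = μ_nC_ox · (W/L) = 3.08 mA/V².
KCL at the drain: ½ k_n (V_GS − V_th)² = (V_DD − V_GS)/R.
Let x = V_GS − 1.4. Then 4.59 x² + x − 9.8 = 0, giving x = 1.36 V (positive root), so V_GS = 2.76 V.
I_D = (V_DD − V_GS)/R = (11.2 − 2.76) / 2.98 = 2.83 mA.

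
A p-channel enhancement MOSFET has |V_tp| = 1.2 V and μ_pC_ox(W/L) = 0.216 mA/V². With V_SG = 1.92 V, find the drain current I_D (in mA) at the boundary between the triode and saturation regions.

At the boundary V_SD = V_ov = V_SG − |V_tp| = 1.92 − 1.2 = 0.72 V.
I_D = ½ k_p V_ov² = 0.5 × 0.216 × 0.72² = 0.056 mA.

I_D = 0.0560 mA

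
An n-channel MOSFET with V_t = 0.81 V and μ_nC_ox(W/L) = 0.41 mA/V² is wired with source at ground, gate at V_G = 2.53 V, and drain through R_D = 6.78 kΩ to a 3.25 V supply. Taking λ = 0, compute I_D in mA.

V_GS = V_G = 2.53 V, so V_ov = 2.53 − 0.81 = 1.72 V.
Assume saturation: I_D = ½ k_n V_ov² = 0.5 × 0.41 × 1.72² = 0.606 mA, giving V_DS = V_DD − I_D R_D = 3.25 − 0.606 × 6.78 = -0.862 V.
But -0.862 V < V_ov = 1.72 V, so the device is actually in triode.
In triode I_D = k_n[V_ov V_DS − ½ V_DS²] and I_D = (V_DD − V_DS)/R_D. Equating: 1.39 V_DS² − 5.781 V_DS + 3.25 = 0, giving V_DS = 0.67 V (the root below V_ov).
I_D = (3.25 − 0.67) / 6.78 = 0.381 mA.

I_D = 0.381 mA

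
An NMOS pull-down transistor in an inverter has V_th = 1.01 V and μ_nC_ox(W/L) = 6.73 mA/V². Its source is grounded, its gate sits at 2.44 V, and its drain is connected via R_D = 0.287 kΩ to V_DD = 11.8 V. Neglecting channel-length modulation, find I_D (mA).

V_GS = V_G = 2.44 V, so V_ov = 2.44 − 1.01 = 1.43 V.
Assume saturation: I_D = ½ k_n V_ov² = 0.5 × 6.73 × 1.43² = 6.88 mA, giving V_DS = V_DD − I_D R_D = 11.8 − 6.88 × 0.287 = 9.83 V.
V_DS = 9.83 V ≥ V_ov = 1.43 V, confirming saturation.

I_D = 6.88 mA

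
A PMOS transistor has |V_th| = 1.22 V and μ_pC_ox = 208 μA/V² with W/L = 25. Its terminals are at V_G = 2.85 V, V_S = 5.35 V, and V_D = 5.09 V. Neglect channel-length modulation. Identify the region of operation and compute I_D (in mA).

Triode; I_D = 1.55 mA

V_SG = V_S − V_G = 5.35 − 2.85 = 2.5 V; V_SD = V_S − V_D = 5.35 − 5.09 = 0.26 V.
k_p = μ_pC_ox · (W/L) = 5.2 mA/V².
V_ov = V_SG − |V_th| = 2.5 − 1.22 = 1.28 V.
Since V_SD = 0.26 V < V_ov = 1.28 V, the device is in the triode region.
I_D = k_p [V_ov · V_SD − ½ V_SD²] = 5.2 × [1.28 × 0.26 − 0.5 × 0.26²] = 1.55 mA.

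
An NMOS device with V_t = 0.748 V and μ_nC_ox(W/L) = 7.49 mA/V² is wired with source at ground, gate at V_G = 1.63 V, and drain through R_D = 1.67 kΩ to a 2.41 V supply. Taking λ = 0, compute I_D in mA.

V_GS = V_G = 1.63 V, so V_ov = 1.63 − 0.748 = 0.882 V.
Assume saturation: I_D = ½ k_n V_ov² = 0.5 × 7.49 × 0.882² = 2.91 mA, giving V_DS = V_DD − I_D R_D = 2.41 − 2.91 × 1.67 = -2.46 V.
But -2.46 V < V_ov = 0.882 V, so the device is actually in triode.
In triode I_D = k_n[V_ov V_DS − ½ V_DS²] and I_D = (V_DD − V_DS)/R_D. Equating: 6.25 V_DS² − 12.03 V_DS + 2.41 = 0, giving V_DS = 0.227 V (the root below V_ov).
I_D = (2.41 − 0.227) / 1.67 = 1.31 mA.

I_D = 1.31 mA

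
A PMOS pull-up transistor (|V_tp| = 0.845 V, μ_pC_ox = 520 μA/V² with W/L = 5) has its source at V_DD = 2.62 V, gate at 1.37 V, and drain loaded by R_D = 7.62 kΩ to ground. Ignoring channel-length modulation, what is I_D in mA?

I_D = 0.213 mA

V_SG = V_DD − V_G = 2.62 − 1.37 = 1.25 V, so V_ov = 1.25 − 0.845 = 0.405 V.
k_p = μ_pC_ox · (W/L) = 2.6 mA/V².
Assume saturation: I_D = ½ k_p V_ov² = 0.5 × 2.6 × 0.405² = 0.213 mA, giving V_SD = V_DD − I_D R_D = 2.62 − 0.213 × 7.62 = 0.995 V.
V_SD = 0.995 V ≥ V_ov = 0.405 V, confirming saturation.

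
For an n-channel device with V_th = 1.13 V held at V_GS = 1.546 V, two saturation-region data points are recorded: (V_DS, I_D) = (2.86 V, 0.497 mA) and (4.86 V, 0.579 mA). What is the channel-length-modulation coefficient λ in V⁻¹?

λ = 0.108 V⁻¹

With V_GS fixed, I_D ∝ (1 + λ V_DS) in saturation, so I_D2/I_D1 = (1 + λ V_DS2)/(1 + λ V_DS1).
0.579/0.497 = 1.165 = (1 + 4.86 λ)/(1 + 2.86 λ).
Solving: λ (I_D1 V_DS2 − I_D2 V_DS1) = I_D2 − I_D1, so λ = (0.579 − 0.497) / (0.497 × 4.86 − 0.579 × 2.86) = 0.082 / 0.759 = 0.108 V⁻¹.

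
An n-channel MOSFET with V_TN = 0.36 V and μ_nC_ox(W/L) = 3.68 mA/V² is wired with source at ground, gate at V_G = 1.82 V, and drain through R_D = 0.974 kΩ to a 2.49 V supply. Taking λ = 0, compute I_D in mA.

V_GS = V_G = 1.82 V, so V_ov = 1.82 − 0.36 = 1.46 V.
Assume saturation: I_D = ½ k_n V_ov² = 0.5 × 3.68 × 1.46² = 3.92 mA, giving V_DS = V_DD − I_D R_D = 2.49 − 3.92 × 0.974 = -1.33 V.
But -1.33 V < V_ov = 1.46 V, so the device is actually in triode.
In triode I_D = k_n[V_ov V_DS − ½ V_DS²] and I_D = (V_DD − V_DS)/R_D. Equating: 1.79 V_DS² − 6.233 V_DS + 2.49 = 0, giving V_DS = 0.46 V (the root below V_ov).
I_D = (2.49 − 0.46) / 0.974 = 2.08 mA.

I_D = 2.08 mA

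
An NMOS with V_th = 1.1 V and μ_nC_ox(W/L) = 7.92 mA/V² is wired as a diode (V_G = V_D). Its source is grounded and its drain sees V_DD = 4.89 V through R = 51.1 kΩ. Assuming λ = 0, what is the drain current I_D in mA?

I_D = 0.0715 mA

With gate tied to drain, V_GS = V_DS ≥ V_GS − V_th, so the device is in saturation.
KCL at the drain: ½ k_n (V_GS − V_th)² = (V_DD − V_GS)/R.
Let x = V_GS − 1.1. Then 202 x² + x − 3.79 = 0, giving x = 0.134 V (positive root), so V_GS = 1.23 V.
I_D = (V_DD − V_GS)/R = (4.89 − 1.23) / 51.1 = 0.0715 mA.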